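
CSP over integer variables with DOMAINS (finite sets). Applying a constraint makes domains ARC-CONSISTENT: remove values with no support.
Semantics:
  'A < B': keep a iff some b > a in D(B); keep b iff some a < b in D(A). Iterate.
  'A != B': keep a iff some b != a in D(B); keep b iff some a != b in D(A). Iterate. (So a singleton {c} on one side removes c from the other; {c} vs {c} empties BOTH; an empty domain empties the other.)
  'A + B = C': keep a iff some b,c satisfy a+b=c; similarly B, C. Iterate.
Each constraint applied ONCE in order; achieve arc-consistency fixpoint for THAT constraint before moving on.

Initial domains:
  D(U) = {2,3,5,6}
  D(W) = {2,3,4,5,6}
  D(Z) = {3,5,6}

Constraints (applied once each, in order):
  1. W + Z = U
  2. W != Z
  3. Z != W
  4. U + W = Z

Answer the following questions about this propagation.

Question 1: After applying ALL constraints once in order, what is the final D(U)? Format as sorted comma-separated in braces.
Constraint 1 (W + Z = U) on D(W)={2,3,4,5,6} D(Z)={3,5,6} D(U)={2,3,5,6}: W {2,3,4,5,6}->{2,3}; Z {3,5,6}->{3}; U {2,3,5,6}->{5,6}
Constraint 2 (W != Z) on D(W)={2,3} D(Z)={3}: W {2,3}->{2}
Constraint 3 (Z != W) on D(Z)={3} D(W)={2}: no change
Constraint 4 (U + W = Z) on D(U)={5,6} D(W)={2} D(Z)={3}: U {5,6}->{}; W {2}->{}; Z {3}->{}
So after all 4 constraints: D(U) = {}

Answer: {}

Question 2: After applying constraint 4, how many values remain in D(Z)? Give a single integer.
Constraint 1 (W + Z = U) on D(W)={2,3,4,5,6} D(Z)={3,5,6} D(U)={2,3,5,6}: W {2,3,4,5,6}->{2,3}; Z {3,5,6}->{3}; U {2,3,5,6}->{5,6}
Constraint 2 (W != Z) on D(W)={2,3} D(Z)={3}: W {2,3}->{2}
Constraint 3 (Z != W) on D(Z)={3} D(W)={2}: no change
Constraint 4 (U + W = Z) on D(U)={5,6} D(W)={2} D(Z)={3}: U {5,6}->{}; W {2}->{}; Z {3}->{}
So after constraint 4: D(Z)={}, size = 0

Answer: 0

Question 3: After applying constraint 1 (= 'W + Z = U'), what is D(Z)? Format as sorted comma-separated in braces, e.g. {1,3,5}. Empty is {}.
Constraint 1 (W + Z = U) on D(W)={2,3,4,5,6} D(Z)={3,5,6} D(U)={2,3,5,6}: W {2,3,4,5,6}->{2,3}; Z {3,5,6}->{3}; U {2,3,5,6}->{5,6}
So after constraint 1: D(Z) = {3}

Answer: {3}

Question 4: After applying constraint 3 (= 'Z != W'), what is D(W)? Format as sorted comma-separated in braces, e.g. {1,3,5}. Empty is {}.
Constraint 1 (W + Z = U) on D(W)={2,3,4,5,6} D(Z)={3,5,6} D(U)={2,3,5,6}: W {2,3,4,5,6}->{2,3}; Z {3,5,6}->{3}; U {2,3,5,6}->{5,6}
Constraint 2 (W != Z) on D(W)={2,3} D(Z)={3}: W {2,3}->{2}
Constraint 3 (Z != W) on D(Z)={3} D(W)={2}: no change
So after constraint 3: D(W) = {2}

Answer: {2}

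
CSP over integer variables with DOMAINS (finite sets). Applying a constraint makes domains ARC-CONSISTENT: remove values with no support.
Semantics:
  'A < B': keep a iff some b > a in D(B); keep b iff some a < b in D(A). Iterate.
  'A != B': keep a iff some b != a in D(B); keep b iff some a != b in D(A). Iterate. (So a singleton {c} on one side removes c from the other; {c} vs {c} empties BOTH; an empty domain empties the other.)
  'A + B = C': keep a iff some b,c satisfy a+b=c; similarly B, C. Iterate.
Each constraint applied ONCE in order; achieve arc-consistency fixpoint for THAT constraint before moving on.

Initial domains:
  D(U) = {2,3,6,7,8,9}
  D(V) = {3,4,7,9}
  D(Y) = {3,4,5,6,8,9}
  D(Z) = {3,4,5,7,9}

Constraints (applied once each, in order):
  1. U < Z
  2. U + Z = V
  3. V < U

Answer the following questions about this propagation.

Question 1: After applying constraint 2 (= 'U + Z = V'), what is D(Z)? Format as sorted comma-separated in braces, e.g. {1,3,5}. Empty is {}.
Answer: {3,4,5,7}

Derivation:
Constraint 1 (U < Z) on D(U)={2,3,6,7,8,9} D(Z)={3,4,5,7,9}: U {2,3,6,7,8,9}->{2,3,6,7,8}
Constraint 2 (U + Z = V) on D(U)={2,3,6,7,8} D(Z)={3,4,5,7,9} D(V)={3,4,7,9}: U {2,3,6,7,8}->{2,3,6}; Z {3,4,5,7,9}->{3,4,5,7}; V {3,4,7,9}->{7,9}
So after constraint 2: D(Z) = {3,4,5,7}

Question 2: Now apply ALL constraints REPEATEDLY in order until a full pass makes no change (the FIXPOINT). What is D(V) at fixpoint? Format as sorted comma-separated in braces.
Answer: {}

Derivation:
pass 0 (initial): D(V)={3,4,7,9}
pass 1: U {2,3,6,7,8,9}->{}; V {3,4,7,9}->{}; Z {3,4,5,7,9}->{3,4,5,7}
pass 2: Z {3,4,5,7}->{}
pass 3: no change
Fixpoint after 3 passes: D(V) = {}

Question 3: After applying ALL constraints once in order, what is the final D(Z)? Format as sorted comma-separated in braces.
Constraint 1 (U < Z) on D(U)={2,3,6,7,8,9} D(Z)={3,4,5,7,9}: U {2,3,6,7,8,9}->{2,3,6,7,8}
Constraint 2 (U + Z = V) on D(U)={2,3,6,7,8} D(Z)={3,4,5,7,9} D(V)={3,4,7,9}: U {2,3,6,7,8}->{2,3,6}; Z {3,4,5,7,9}->{3,4,5,7}; V {3,4,7,9}->{7,9}
Constraint 3 (V < U) on D(V)={7,9} D(U)={2,3,6}: V {7,9}->{}; U {2,3,6}->{}
So after all 3 constraints: D(Z) = {3,4,5,7}

Answer: {3,4,5,7}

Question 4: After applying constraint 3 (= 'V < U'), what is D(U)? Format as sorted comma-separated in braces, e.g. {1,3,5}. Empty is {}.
Constraint 1 (U < Z) on D(U)={2,3,6,7,8,9} D(Z)={3,4,5,7,9}: U {2,3,6,7,8,9}->{2,3,6,7,8}
Constraint 2 (U + Z = V) on D(U)={2,3,6,7,8} D(Z)={3,4,5,7,9} D(V)={3,4,7,9}: U {2,3,6,7,8}->{2,3,6}; Z {3,4,5,7,9}->{3,4,5,7}; V {3,4,7,9}->{7,9}
Constraint 3 (V < U) on D(V)={7,9} D(U)={2,3,6}: V {7,9}->{}; U {2,3,6}->{}
So after constraint 3: D(U) = {}

Answer: {}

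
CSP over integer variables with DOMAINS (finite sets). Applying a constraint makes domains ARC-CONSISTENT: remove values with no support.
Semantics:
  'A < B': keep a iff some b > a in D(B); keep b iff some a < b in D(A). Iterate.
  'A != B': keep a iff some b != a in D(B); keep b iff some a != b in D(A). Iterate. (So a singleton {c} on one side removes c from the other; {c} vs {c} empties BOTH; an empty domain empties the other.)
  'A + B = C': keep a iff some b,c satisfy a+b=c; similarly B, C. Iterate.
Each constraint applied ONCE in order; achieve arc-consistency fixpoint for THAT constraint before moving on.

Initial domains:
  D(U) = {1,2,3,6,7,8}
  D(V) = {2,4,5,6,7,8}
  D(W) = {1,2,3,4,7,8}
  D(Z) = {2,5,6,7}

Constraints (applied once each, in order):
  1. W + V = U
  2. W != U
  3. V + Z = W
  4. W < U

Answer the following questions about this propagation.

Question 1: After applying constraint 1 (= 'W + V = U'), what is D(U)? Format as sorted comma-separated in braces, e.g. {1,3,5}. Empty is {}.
Answer: {3,6,7,8}

Derivation:
Constraint 1 (W + V = U) on D(W)={1,2,3,4,7,8} D(V)={2,4,5,6,7,8} D(U)={1,2,3,6,7,8}: W {1,2,3,4,7,8}->{1,2,3,4}; V {2,4,5,6,7,8}->{2,4,5,6,7}; U {1,2,3,6,7,8}->{3,6,7,8}
So after constraint 1: D(U) = {3,6,7,8}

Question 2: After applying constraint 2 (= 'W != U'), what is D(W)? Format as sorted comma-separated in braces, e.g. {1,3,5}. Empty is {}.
Constraint 1 (W + V = U) on D(W)={1,2,3,4,7,8} D(V)={2,4,5,6,7,8} D(U)={1,2,3,6,7,8}: W {1,2,3,4,7,8}->{1,2,3,4}; V {2,4,5,6,7,8}->{2,4,5,6,7}; U {1,2,3,6,7,8}->{3,6,7,8}
Constraint 2 (W != U) on D(W)={1,2,3,4} D(U)={3,6,7,8}: no change
So after constraint 2: D(W) = {1,2,3,4}

Answer: {1,2,3,4}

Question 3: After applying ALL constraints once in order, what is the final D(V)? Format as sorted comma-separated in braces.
Constraint 1 (W + V = U) on D(W)={1,2,3,4,7,8} D(V)={2,4,5,6,7,8} D(U)={1,2,3,6,7,8}: W {1,2,3,4,7,8}->{1,2,3,4}; V {2,4,5,6,7,8}->{2,4,5,6,7}; U {1,2,3,6,7,8}->{3,6,7,8}
Constraint 2 (W != U) on D(W)={1,2,3,4} D(U)={3,6,7,8}: no change
Constraint 3 (V + Z = W) on D(V)={2,4,5,6,7} D(Z)={2,5,6,7} D(W)={1,2,3,4}: V {2,4,5,6,7}->{2}; Z {2,5,6,7}->{2}; W {1,2,3,4}->{4}
Constraint 4 (W < U) on D(W)={4} D(U)={3,6,7,8}: U {3,6,7,8}->{6,7,8}
So after all 4 constraints: D(V) = {2}

Answer: {2}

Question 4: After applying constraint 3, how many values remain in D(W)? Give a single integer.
Answer: 1

Derivation:
Constraint 1 (W + V = U) on D(W)={1,2,3,4,7,8} D(V)={2,4,5,6,7,8} D(U)={1,2,3,6,7,8}: W {1,2,3,4,7,8}->{1,2,3,4}; V {2,4,5,6,7,8}->{2,4,5,6,7}; U {1,2,3,6,7,8}->{3,6,7,8}
Constraint 2 (W != U) on D(W)={1,2,3,4} D(U)={3,6,7,8}: no change
Constraint 3 (V + Z = W) on D(V)={2,4,5,6,7} D(Z)={2,5,6,7} D(W)={1,2,3,4}: V {2,4,5,6,7}->{2}; Z {2,5,6,7}->{2}; W {1,2,3,4}->{4}
So after constraint 3: D(W)={4}, size = 1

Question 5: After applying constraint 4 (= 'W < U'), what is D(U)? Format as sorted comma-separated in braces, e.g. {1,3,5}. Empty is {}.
Answer: {6,7,8}

Derivation:
Constraint 1 (W + V = U) on D(W)={1,2,3,4,7,8} D(V)={2,4,5,6,7,8} D(U)={1,2,3,6,7,8}: W {1,2,3,4,7,8}->{1,2,3,4}; V {2,4,5,6,7,8}->{2,4,5,6,7}; U {1,2,3,6,7,8}->{3,6,7,8}
Constraint 2 (W != U) on D(W)={1,2,3,4} D(U)={3,6,7,8}: no change
Constraint 3 (V + Z = W) on D(V)={2,4,5,6,7} D(Z)={2,5,6,7} D(W)={1,2,3,4}: V {2,4,5,6,7}->{2}; Z {2,5,6,7}->{2}; W {1,2,3,4}->{4}
Constraint 4 (W < U) on D(W)={4} D(U)={3,6,7,8}: U {3,6,7,8}->{6,7,8}
So after constraint 4: D(U) = {6,7,8}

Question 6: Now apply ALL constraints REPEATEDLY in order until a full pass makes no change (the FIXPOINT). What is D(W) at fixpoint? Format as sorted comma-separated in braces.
Answer: {4}

Derivation:
pass 0 (initial): D(W)={1,2,3,4,7,8}
pass 1: U {1,2,3,6,7,8}->{6,7,8}; V {2,4,5,6,7,8}->{2}; W {1,2,3,4,7,8}->{4}; Z {2,5,6,7}->{2}
pass 2: U {6,7,8}->{6}
pass 3: no change
Fixpoint after 3 passes: D(W) = {4}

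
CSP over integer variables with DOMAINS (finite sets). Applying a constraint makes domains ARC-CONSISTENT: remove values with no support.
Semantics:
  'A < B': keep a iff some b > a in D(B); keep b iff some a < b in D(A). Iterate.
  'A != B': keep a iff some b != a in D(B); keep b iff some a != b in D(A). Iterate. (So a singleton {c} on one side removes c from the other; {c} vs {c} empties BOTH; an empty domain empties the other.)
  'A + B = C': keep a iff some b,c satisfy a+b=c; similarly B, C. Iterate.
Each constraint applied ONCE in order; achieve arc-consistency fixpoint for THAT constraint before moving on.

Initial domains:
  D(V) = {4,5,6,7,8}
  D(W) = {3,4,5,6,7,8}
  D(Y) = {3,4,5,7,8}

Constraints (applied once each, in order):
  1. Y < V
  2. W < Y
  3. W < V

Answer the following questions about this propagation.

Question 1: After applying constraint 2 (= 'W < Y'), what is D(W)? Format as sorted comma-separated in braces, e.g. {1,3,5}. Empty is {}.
Answer: {3,4,5,6}

Derivation:
Constraint 1 (Y < V) on D(Y)={3,4,5,7,8} D(V)={4,5,6,7,8}: Y {3,4,5,7,8}->{3,4,5,7}
Constraint 2 (W < Y) on D(W)={3,4,5,6,7,8} D(Y)={3,4,5,7}: W {3,4,5,6,7,8}->{3,4,5,6}; Y {3,4,5,7}->{4,5,7}
So after constraint 2: D(W) = {3,4,5,6}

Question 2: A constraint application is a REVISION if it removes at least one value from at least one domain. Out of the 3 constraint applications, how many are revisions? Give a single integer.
Constraint 1 (Y < V) on D(Y)={3,4,5,7,8} D(V)={4,5,6,7,8}: Y {3,4,5,7,8}->{3,4,5,7} => REVISION
Constraint 2 (W < Y) on D(W)={3,4,5,6,7,8} D(Y)={3,4,5,7}: W {3,4,5,6,7,8}->{3,4,5,6}; Y {3,4,5,7}->{4,5,7} => REVISION
Constraint 3 (W < V) on D(W)={3,4,5,6} D(V)={4,5,6,7,8}: no change => not a revision
Total revisions = 2

Answer: 2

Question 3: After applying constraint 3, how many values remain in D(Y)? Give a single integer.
Answer: 3

Derivation:
Constraint 1 (Y < V) on D(Y)={3,4,5,7,8} D(V)={4,5,6,7,8}: Y {3,4,5,7,8}->{3,4,5,7}
Constraint 2 (W < Y) on D(W)={3,4,5,6,7,8} D(Y)={3,4,5,7}: W {3,4,5,6,7,8}->{3,4,5,6}; Y {3,4,5,7}->{4,5,7}
Constraint 3 (W < V) on D(W)={3,4,5,6} D(V)={4,5,6,7,8}: no change
So after constraint 3: D(Y)={4,5,7}, size = 3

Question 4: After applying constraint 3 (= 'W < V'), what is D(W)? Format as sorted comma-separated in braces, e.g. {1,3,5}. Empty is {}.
Answer: {3,4,5,6}

Derivation:
Constraint 1 (Y < V) on D(Y)={3,4,5,7,8} D(V)={4,5,6,7,8}: Y {3,4,5,7,8}->{3,4,5,7}
Constraint 2 (W < Y) on D(W)={3,4,5,6,7,8} D(Y)={3,4,5,7}: W {3,4,5,6,7,8}->{3,4,5,6}; Y {3,4,5,7}->{4,5,7}
Constraint 3 (W < V) on D(W)={3,4,5,6} D(V)={4,5,6,7,8}: no change
So after constraint 3: D(W) = {3,4,5,6}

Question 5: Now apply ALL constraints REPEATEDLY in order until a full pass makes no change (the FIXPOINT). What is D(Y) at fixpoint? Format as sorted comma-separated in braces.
Answer: {4,5,7}

Derivation:
pass 0 (initial): D(Y)={3,4,5,7,8}
pass 1: W {3,4,5,6,7,8}->{3,4,5,6}; Y {3,4,5,7,8}->{4,5,7}
pass 2: V {4,5,6,7,8}->{5,6,7,8}
pass 3: no change
Fixpoint after 3 passes: D(Y) = {4,5,7}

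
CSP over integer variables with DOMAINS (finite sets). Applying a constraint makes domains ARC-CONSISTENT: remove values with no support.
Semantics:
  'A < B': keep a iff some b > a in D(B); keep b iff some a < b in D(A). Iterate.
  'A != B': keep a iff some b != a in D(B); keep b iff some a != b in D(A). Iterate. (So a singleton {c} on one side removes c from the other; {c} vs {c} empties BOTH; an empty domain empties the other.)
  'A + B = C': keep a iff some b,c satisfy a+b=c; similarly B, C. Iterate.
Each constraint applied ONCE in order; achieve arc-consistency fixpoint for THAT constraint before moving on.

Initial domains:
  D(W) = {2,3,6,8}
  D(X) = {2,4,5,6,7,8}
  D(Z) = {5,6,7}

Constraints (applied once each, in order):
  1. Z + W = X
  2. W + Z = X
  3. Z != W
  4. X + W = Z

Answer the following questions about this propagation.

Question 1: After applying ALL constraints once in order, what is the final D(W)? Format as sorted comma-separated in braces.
Constraint 1 (Z + W = X) on D(Z)={5,6,7} D(W)={2,3,6,8} D(X)={2,4,5,6,7,8}: Z {5,6,7}->{5,6}; W {2,3,6,8}->{2,3}; X {2,4,5,6,7,8}->{7,8}
Constraint 2 (W + Z = X) on D(W)={2,3} D(Z)={5,6} D(X)={7,8}: no change
Constraint 3 (Z != W) on D(Z)={5,6} D(W)={2,3}: no change
Constraint 4 (X + W = Z) on D(X)={7,8} D(W)={2,3} D(Z)={5,6}: X {7,8}->{}; W {2,3}->{}; Z {5,6}->{}
So after all 4 constraints: D(W) = {}

Answer: {}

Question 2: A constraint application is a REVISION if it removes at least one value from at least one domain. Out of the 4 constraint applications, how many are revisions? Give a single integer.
Answer: 2

Derivation:
Constraint 1 (Z + W = X) on D(Z)={5,6,7} D(W)={2,3,6,8} D(X)={2,4,5,6,7,8}: Z {5,6,7}->{5,6}; W {2,3,6,8}->{2,3}; X {2,4,5,6,7,8}->{7,8} => REVISION
Constraint 2 (W + Z = X) on D(W)={2,3} D(Z)={5,6} D(X)={7,8}: no change => not a revision
Constraint 3 (Z != W) on D(Z)={5,6} D(W)={2,3}: no change => not a revision
Constraint 4 (X + W = Z) on D(X)={7,8} D(W)={2,3} D(Z)={5,6}: X {7,8}->{}; W {2,3}->{}; Z {5,6}->{} => REVISION
Total revisions = 2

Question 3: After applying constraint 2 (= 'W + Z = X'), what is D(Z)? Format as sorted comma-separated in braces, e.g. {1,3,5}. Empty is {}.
Constraint 1 (Z + W = X) on D(Z)={5,6,7} D(W)={2,3,6,8} D(X)={2,4,5,6,7,8}: Z {5,6,7}->{5,6}; W {2,3,6,8}->{2,3}; X {2,4,5,6,7,8}->{7,8}
Constraint 2 (W + Z = X) on D(W)={2,3} D(Z)={5,6} D(X)={7,8}: no change
So after constraint 2: D(Z) = {5,6}

Answer: {5,6}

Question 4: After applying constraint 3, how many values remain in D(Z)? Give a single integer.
Constraint 1 (Z + W = X) on D(Z)={5,6,7} D(W)={2,3,6,8} D(X)={2,4,5,6,7,8}: Z {5,6,7}->{5,6}; W {2,3,6,8}->{2,3}; X {2,4,5,6,7,8}->{7,8}
Constraint 2 (W + Z = X) on D(W)={2,3} D(Z)={5,6} D(X)={7,8}: no change
Constraint 3 (Z != W) on D(Z)={5,6} D(W)={2,3}: no change
So after constraint 3: D(Z)={5,6}, size = 2

Answer: 2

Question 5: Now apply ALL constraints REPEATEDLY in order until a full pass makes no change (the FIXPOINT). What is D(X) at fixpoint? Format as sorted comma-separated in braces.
pass 0 (initial): D(X)={2,4,5,6,7,8}
pass 1: W {2,3,6,8}->{}; X {2,4,5,6,7,8}->{}; Z {5,6,7}->{}
pass 2: no change
Fixpoint after 2 passes: D(X) = {}

Answer: {}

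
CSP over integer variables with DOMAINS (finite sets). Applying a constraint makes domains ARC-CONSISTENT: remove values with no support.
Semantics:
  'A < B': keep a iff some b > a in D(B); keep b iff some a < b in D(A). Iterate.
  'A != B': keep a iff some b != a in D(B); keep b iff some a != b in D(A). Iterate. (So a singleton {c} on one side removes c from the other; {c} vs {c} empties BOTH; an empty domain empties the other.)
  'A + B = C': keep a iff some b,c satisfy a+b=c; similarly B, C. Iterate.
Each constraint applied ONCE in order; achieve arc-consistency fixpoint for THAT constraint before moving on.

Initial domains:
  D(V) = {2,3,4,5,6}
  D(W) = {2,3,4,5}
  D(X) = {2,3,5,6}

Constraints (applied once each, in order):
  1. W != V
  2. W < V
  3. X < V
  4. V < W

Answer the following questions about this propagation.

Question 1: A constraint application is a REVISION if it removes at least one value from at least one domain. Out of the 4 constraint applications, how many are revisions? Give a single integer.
Constraint 1 (W != V) on D(W)={2,3,4,5} D(V)={2,3,4,5,6}: no change => not a revision
Constraint 2 (W < V) on D(W)={2,3,4,5} D(V)={2,3,4,5,6}: V {2,3,4,5,6}->{3,4,5,6} => REVISION
Constraint 3 (X < V) on D(X)={2,3,5,6} D(V)={3,4,5,6}: X {2,3,5,6}->{2,3,5} => REVISION
Constraint 4 (V < W) on D(V)={3,4,5,6} D(W)={2,3,4,5}: V {3,4,5,6}->{3,4}; W {2,3,4,5}->{4,5} => REVISION
Total revisions = 3

Answer: 3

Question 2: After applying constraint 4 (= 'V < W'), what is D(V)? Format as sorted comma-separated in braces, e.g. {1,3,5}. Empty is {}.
Constraint 1 (W != V) on D(W)={2,3,4,5} D(V)={2,3,4,5,6}: no change
Constraint 2 (W < V) on D(W)={2,3,4,5} D(V)={2,3,4,5,6}: V {2,3,4,5,6}->{3,4,5,6}
Constraint 3 (X < V) on D(X)={2,3,5,6} D(V)={3,4,5,6}: X {2,3,5,6}->{2,3,5}
Constraint 4 (V < W) on D(V)={3,4,5,6} D(W)={2,3,4,5}: V {3,4,5,6}->{3,4}; W {2,3,4,5}->{4,5}
So after constraint 4: D(V) = {3,4}

Answer: {3,4}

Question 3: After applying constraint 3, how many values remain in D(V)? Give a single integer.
Answer: 4

Derivation:
Constraint 1 (W != V) on D(W)={2,3,4,5} D(V)={2,3,4,5,6}: no change
Constraint 2 (W < V) on D(W)={2,3,4,5} D(V)={2,3,4,5,6}: V {2,3,4,5,6}->{3,4,5,6}
Constraint 3 (X < V) on D(X)={2,3,5,6} D(V)={3,4,5,6}: X {2,3,5,6}->{2,3,5}
So after constraint 3: D(V)={3,4,5,6}, size = 4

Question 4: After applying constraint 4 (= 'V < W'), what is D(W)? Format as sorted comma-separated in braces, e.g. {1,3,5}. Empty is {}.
Answer: {4,5}

Derivation:
Constraint 1 (W != V) on D(W)={2,3,4,5} D(V)={2,3,4,5,6}: no change
Constraint 2 (W < V) on D(W)={2,3,4,5} D(V)={2,3,4,5,6}: V {2,3,4,5,6}->{3,4,5,6}
Constraint 3 (X < V) on D(X)={2,3,5,6} D(V)={3,4,5,6}: X {2,3,5,6}->{2,3,5}
Constraint 4 (V < W) on D(V)={3,4,5,6} D(W)={2,3,4,5}: V {3,4,5,6}->{3,4}; W {2,3,4,5}->{4,5}
So after constraint 4: D(W) = {4,5}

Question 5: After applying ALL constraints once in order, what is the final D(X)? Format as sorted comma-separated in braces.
Answer: {2,3,5}

Derivation:
Constraint 1 (W != V) on D(W)={2,3,4,5} D(V)={2,3,4,5,6}: no change
Constraint 2 (W < V) on D(W)={2,3,4,5} D(V)={2,3,4,5,6}: V {2,3,4,5,6}->{3,4,5,6}
Constraint 3 (X < V) on D(X)={2,3,5,6} D(V)={3,4,5,6}: X {2,3,5,6}->{2,3,5}
Constraint 4 (V < W) on D(V)={3,4,5,6} D(W)={2,3,4,5}: V {3,4,5,6}->{3,4}; W {2,3,4,5}->{4,5}
So after all 4 constraints: D(X) = {2,3,5}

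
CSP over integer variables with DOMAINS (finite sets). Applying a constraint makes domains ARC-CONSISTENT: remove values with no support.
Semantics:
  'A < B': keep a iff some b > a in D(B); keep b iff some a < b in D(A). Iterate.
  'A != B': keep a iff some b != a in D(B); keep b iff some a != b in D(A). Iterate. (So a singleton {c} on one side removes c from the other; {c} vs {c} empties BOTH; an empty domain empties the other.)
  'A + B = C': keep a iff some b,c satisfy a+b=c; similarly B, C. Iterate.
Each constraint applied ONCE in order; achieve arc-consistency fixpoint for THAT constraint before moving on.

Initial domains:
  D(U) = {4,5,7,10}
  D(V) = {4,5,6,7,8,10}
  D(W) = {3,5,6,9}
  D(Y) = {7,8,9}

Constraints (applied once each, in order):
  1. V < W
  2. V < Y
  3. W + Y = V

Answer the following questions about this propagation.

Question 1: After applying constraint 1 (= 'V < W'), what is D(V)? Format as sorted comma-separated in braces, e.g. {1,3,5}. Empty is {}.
Answer: {4,5,6,7,8}

Derivation:
Constraint 1 (V < W) on D(V)={4,5,6,7,8,10} D(W)={3,5,6,9}: V {4,5,6,7,8,10}->{4,5,6,7,8}; W {3,5,6,9}->{5,6,9}
So after constraint 1: D(V) = {4,5,6,7,8}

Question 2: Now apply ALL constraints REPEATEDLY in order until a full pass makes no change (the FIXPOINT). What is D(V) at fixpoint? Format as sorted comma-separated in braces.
Answer: {}

Derivation:
pass 0 (initial): D(V)={4,5,6,7,8,10}
pass 1: V {4,5,6,7,8,10}->{}; W {3,5,6,9}->{}; Y {7,8,9}->{}
pass 2: no change
Fixpoint after 2 passes: D(V) = {}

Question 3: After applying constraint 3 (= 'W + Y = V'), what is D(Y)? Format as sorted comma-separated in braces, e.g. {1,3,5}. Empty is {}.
Answer: {}

Derivation:
Constraint 1 (V < W) on D(V)={4,5,6,7,8,10} D(W)={3,5,6,9}: V {4,5,6,7,8,10}->{4,5,6,7,8}; W {3,5,6,9}->{5,6,9}
Constraint 2 (V < Y) on D(V)={4,5,6,7,8} D(Y)={7,8,9}: no change
Constraint 3 (W + Y = V) on D(W)={5,6,9} D(Y)={7,8,9} D(V)={4,5,6,7,8}: W {5,6,9}->{}; Y {7,8,9}->{}; V {4,5,6,7,8}->{}
So after constraint 3: D(Y) = {}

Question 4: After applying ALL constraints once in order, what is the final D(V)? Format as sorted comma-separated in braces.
Answer: {}

Derivation:
Constraint 1 (V < W) on D(V)={4,5,6,7,8,10} D(W)={3,5,6,9}: V {4,5,6,7,8,10}->{4,5,6,7,8}; W {3,5,6,9}->{5,6,9}
Constraint 2 (V < Y) on D(V)={4,5,6,7,8} D(Y)={7,8,9}: no change
Constraint 3 (W + Y = V) on D(W)={5,6,9} D(Y)={7,8,9} D(V)={4,5,6,7,8}: W {5,6,9}->{}; Y {7,8,9}->{}; V {4,5,6,7,8}->{}
So after all 3 constraints: D(V) = {}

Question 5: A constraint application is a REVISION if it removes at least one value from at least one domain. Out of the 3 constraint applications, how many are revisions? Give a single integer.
Answer: 2

Derivation:
Constraint 1 (V < W) on D(V)={4,5,6,7,8,10} D(W)={3,5,6,9}: V {4,5,6,7,8,10}->{4,5,6,7,8}; W {3,5,6,9}->{5,6,9} => REVISION
Constraint 2 (V < Y) on D(V)={4,5,6,7,8} D(Y)={7,8,9}: no change => not a revision
Constraint 3 (W + Y = V) on D(W)={5,6,9} D(Y)={7,8,9} D(V)={4,5,6,7,8}: W {5,6,9}->{}; Y {7,8,9}->{}; V {4,5,6,7,8}->{} => REVISION
Total revisions = 2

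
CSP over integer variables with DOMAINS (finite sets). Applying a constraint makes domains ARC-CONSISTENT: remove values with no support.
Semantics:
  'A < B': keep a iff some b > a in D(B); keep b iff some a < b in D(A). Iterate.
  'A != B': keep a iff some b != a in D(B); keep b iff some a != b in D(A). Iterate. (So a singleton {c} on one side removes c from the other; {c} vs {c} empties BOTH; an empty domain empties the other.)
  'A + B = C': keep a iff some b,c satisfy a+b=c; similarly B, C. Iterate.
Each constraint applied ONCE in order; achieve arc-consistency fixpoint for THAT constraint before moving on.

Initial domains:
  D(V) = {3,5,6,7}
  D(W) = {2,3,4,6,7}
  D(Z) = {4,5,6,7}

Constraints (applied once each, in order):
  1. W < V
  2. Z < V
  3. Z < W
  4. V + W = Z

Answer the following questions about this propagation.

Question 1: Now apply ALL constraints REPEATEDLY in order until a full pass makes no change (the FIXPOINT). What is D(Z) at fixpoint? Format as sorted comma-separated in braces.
pass 0 (initial): D(Z)={4,5,6,7}
pass 1: V {3,5,6,7}->{}; W {2,3,4,6,7}->{}; Z {4,5,6,7}->{}
pass 2: no change
Fixpoint after 2 passes: D(Z) = {}

Answer: {}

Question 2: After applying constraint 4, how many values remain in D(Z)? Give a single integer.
Answer: 0

Derivation:
Constraint 1 (W < V) on D(W)={2,3,4,6,7} D(V)={3,5,6,7}: W {2,3,4,6,7}->{2,3,4,6}
Constraint 2 (Z < V) on D(Z)={4,5,6,7} D(V)={3,5,6,7}: Z {4,5,6,7}->{4,5,6}; V {3,5,6,7}->{5,6,7}
Constraint 3 (Z < W) on D(Z)={4,5,6} D(W)={2,3,4,6}: Z {4,5,6}->{4,5}; W {2,3,4,6}->{6}
Constraint 4 (V + W = Z) on D(V)={5,6,7} D(W)={6} D(Z)={4,5}: V {5,6,7}->{}; W {6}->{}; Z {4,5}->{}
So after constraint 4: D(Z)={}, size = 0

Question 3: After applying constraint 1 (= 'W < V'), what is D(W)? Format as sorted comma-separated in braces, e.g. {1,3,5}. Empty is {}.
Constraint 1 (W < V) on D(W)={2,3,4,6,7} D(V)={3,5,6,7}: W {2,3,4,6,7}->{2,3,4,6}
So after constraint 1: D(W) = {2,3,4,6}

Answer: {2,3,4,6}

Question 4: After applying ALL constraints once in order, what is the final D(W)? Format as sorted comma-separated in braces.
Answer: {}

Derivation:
Constraint 1 (W < V) on D(W)={2,3,4,6,7} D(V)={3,5,6,7}: W {2,3,4,6,7}->{2,3,4,6}
Constraint 2 (Z < V) on D(Z)={4,5,6,7} D(V)={3,5,6,7}: Z {4,5,6,7}->{4,5,6}; V {3,5,6,7}->{5,6,7}
Constraint 3 (Z < W) on D(Z)={4,5,6} D(W)={2,3,4,6}: Z {4,5,6}->{4,5}; W {2,3,4,6}->{6}
Constraint 4 (V + W = Z) on D(V)={5,6,7} D(W)={6} D(Z)={4,5}: V {5,6,7}->{}; W {6}->{}; Z {4,5}->{}
So after all 4 constraints: D(W) = {}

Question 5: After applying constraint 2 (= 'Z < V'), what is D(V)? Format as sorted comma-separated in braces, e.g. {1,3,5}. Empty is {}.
Answer: {5,6,7}

Derivation:
Constraint 1 (W < V) on D(W)={2,3,4,6,7} D(V)={3,5,6,7}: W {2,3,4,6,7}->{2,3,4,6}
Constraint 2 (Z < V) on D(Z)={4,5,6,7} D(V)={3,5,6,7}: Z {4,5,6,7}->{4,5,6}; V {3,5,6,7}->{5,6,7}
So after constraint 2: D(V) = {5,6,7}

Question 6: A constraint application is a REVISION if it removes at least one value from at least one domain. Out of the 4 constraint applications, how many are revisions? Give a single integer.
Constraint 1 (W < V) on D(W)={2,3,4,6,7} D(V)={3,5,6,7}: W {2,3,4,6,7}->{2,3,4,6} => REVISION
Constraint 2 (Z < V) on D(Z)={4,5,6,7} D(V)={3,5,6,7}: Z {4,5,6,7}->{4,5,6}; V {3,5,6,7}->{5,6,7} => REVISION
Constraint 3 (Z < W) on D(Z)={4,5,6} D(W)={2,3,4,6}: Z {4,5,6}->{4,5}; W {2,3,4,6}->{6} => REVISION
Constraint 4 (V + W = Z) on D(V)={5,6,7} D(W)={6} D(Z)={4,5}: V {5,6,7}->{}; W {6}->{}; Z {4,5}->{} => REVISION
Total revisions = 4

Answer: 4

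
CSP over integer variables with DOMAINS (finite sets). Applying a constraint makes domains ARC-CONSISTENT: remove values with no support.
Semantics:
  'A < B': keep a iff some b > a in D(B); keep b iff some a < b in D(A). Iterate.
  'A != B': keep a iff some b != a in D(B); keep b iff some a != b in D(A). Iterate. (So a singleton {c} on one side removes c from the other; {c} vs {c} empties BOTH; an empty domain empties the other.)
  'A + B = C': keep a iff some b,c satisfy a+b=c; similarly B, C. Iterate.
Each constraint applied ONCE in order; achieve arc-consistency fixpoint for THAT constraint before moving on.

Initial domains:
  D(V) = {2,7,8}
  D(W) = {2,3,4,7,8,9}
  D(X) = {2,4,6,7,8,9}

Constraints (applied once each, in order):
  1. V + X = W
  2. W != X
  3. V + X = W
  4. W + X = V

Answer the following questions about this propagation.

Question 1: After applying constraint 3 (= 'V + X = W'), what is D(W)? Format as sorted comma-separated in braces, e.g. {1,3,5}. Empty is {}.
Constraint 1 (V + X = W) on D(V)={2,7,8} D(X)={2,4,6,7,8,9} D(W)={2,3,4,7,8,9}: V {2,7,8}->{2,7}; X {2,4,6,7,8,9}->{2,6,7}; W {2,3,4,7,8,9}->{4,8,9}
Constraint 2 (W != X) on D(W)={4,8,9} D(X)={2,6,7}: no change
Constraint 3 (V + X = W) on D(V)={2,7} D(X)={2,6,7} D(W)={4,8,9}: no change
So after constraint 3: D(W) = {4,8,9}

Answer: {4,8,9}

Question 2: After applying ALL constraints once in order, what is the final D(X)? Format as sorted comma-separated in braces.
Answer: {}

Derivation:
Constraint 1 (V + X = W) on D(V)={2,7,8} D(X)={2,4,6,7,8,9} D(W)={2,3,4,7,8,9}: V {2,7,8}->{2,7}; X {2,4,6,7,8,9}->{2,6,7}; W {2,3,4,7,8,9}->{4,8,9}
Constraint 2 (W != X) on D(W)={4,8,9} D(X)={2,6,7}: no change
Constraint 3 (V + X = W) on D(V)={2,7} D(X)={2,6,7} D(W)={4,8,9}: no change
Constraint 4 (W + X = V) on D(W)={4,8,9} D(X)={2,6,7} D(V)={2,7}: W {4,8,9}->{}; X {2,6,7}->{}; V {2,7}->{}
So after all 4 constraints: D(X) = {}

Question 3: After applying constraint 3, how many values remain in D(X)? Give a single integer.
Constraint 1 (V + X = W) on D(V)={2,7,8} D(X)={2,4,6,7,8,9} D(W)={2,3,4,7,8,9}: V {2,7,8}->{2,7}; X {2,4,6,7,8,9}->{2,6,7}; W {2,3,4,7,8,9}->{4,8,9}
Constraint 2 (W != X) on D(W)={4,8,9} D(X)={2,6,7}: no change
Constraint 3 (V + X = W) on D(V)={2,7} D(X)={2,6,7} D(W)={4,8,9}: no change
So after constraint 3: D(X)={2,6,7}, size = 3

Answer: 3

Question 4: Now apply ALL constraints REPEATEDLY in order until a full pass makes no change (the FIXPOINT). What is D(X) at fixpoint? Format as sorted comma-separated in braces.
pass 0 (initial): D(X)={2,4,6,7,8,9}
pass 1: V {2,7,8}->{}; W {2,3,4,7,8,9}->{}; X {2,4,6,7,8,9}->{}
pass 2: no change
Fixpoint after 2 passes: D(X) = {}

Answer: {}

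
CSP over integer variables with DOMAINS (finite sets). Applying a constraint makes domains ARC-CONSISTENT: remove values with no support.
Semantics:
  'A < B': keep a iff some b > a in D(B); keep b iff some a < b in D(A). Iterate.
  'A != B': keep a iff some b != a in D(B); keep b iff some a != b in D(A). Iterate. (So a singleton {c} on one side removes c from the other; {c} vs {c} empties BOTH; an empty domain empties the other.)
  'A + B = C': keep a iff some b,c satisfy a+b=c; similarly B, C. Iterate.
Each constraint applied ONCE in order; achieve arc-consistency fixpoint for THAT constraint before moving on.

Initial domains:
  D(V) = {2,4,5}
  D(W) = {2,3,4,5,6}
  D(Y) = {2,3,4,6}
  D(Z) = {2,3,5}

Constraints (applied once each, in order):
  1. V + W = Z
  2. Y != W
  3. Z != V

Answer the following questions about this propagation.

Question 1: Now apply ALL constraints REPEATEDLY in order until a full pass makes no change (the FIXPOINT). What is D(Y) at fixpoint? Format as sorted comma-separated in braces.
pass 0 (initial): D(Y)={2,3,4,6}
pass 1: V {2,4,5}->{2}; W {2,3,4,5,6}->{3}; Y {2,3,4,6}->{2,4,6}; Z {2,3,5}->{5}
pass 2: no change
Fixpoint after 2 passes: D(Y) = {2,4,6}

Answer: {2,4,6}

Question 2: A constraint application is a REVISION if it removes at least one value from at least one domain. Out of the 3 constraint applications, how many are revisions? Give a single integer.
Constraint 1 (V + W = Z) on D(V)={2,4,5} D(W)={2,3,4,5,6} D(Z)={2,3,5}: V {2,4,5}->{2}; W {2,3,4,5,6}->{3}; Z {2,3,5}->{5} => REVISION
Constraint 2 (Y != W) on D(Y)={2,3,4,6} D(W)={3}: Y {2,3,4,6}->{2,4,6} => REVISION
Constraint 3 (Z != V) on D(Z)={5} D(V)={2}: no change => not a revision
Total revisions = 2

Answer: 2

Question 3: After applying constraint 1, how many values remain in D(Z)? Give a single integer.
Answer: 1

Derivation:
Constraint 1 (V + W = Z) on D(V)={2,4,5} D(W)={2,3,4,5,6} D(Z)={2,3,5}: V {2,4,5}->{2}; W {2,3,4,5,6}->{3}; Z {2,3,5}->{5}
So after constraint 1: D(Z)={5}, size = 1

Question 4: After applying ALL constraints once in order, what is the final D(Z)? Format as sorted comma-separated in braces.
Constraint 1 (V + W = Z) on D(V)={2,4,5} D(W)={2,3,4,5,6} D(Z)={2,3,5}: V {2,4,5}->{2}; W {2,3,4,5,6}->{3}; Z {2,3,5}->{5}
Constraint 2 (Y != W) on D(Y)={2,3,4,6} D(W)={3}: Y {2,3,4,6}->{2,4,6}
Constraint 3 (Z != V) on D(Z)={5} D(V)={2}: no change
So after all 3 constraints: D(Z) = {5}

Answer: {5}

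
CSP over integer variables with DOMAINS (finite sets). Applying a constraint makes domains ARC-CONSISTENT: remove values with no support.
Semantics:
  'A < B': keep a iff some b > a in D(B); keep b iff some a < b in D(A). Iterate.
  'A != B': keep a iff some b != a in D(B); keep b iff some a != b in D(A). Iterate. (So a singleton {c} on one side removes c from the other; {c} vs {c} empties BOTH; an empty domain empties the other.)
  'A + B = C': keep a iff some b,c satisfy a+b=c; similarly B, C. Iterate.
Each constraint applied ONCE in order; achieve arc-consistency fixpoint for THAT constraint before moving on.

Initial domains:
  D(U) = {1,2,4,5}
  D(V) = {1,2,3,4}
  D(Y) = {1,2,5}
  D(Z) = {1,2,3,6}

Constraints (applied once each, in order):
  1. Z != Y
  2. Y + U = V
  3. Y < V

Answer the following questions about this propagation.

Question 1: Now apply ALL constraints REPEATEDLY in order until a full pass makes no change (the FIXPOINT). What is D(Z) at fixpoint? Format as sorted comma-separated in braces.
Answer: {1,2,3,6}

Derivation:
pass 0 (initial): D(Z)={1,2,3,6}
pass 1: U {1,2,4,5}->{1,2}; V {1,2,3,4}->{2,3,4}; Y {1,2,5}->{1,2}
pass 2: no change
Fixpoint after 2 passes: D(Z) = {1,2,3,6}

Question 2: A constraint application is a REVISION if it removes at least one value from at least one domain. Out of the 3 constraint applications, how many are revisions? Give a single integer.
Answer: 1

Derivation:
Constraint 1 (Z != Y) on D(Z)={1,2,3,6} D(Y)={1,2,5}: no change => not a revision
Constraint 2 (Y + U = V) on D(Y)={1,2,5} D(U)={1,2,4,5} D(V)={1,2,3,4}: Y {1,2,5}->{1,2}; U {1,2,4,5}->{1,2}; V {1,2,3,4}->{2,3,4} => REVISION
Constraint 3 (Y < V) on D(Y)={1,2} D(V)={2,3,4}: no change => not a revision
Total revisions = 1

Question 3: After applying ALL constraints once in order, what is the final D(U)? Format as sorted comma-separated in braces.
Answer: {1,2}

Derivation:
Constraint 1 (Z != Y) on D(Z)={1,2,3,6} D(Y)={1,2,5}: no change
Constraint 2 (Y + U = V) on D(Y)={1,2,5} D(U)={1,2,4,5} D(V)={1,2,3,4}: Y {1,2,5}->{1,2}; U {1,2,4,5}->{1,2}; V {1,2,3,4}->{2,3,4}
Constraint 3 (Y < V) on D(Y)={1,2} D(V)={2,3,4}: no change
So after all 3 constraints: D(U) = {1,2}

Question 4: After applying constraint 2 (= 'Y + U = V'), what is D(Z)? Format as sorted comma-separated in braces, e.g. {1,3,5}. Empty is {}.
Constraint 1 (Z != Y) on D(Z)={1,2,3,6} D(Y)={1,2,5}: no change
Constraint 2 (Y + U = V) on D(Y)={1,2,5} D(U)={1,2,4,5} D(V)={1,2,3,4}: Y {1,2,5}->{1,2}; U {1,2,4,5}->{1,2}; V {1,2,3,4}->{2,3,4}
So after constraint 2: D(Z) = {1,2,3,6}

Answer: {1,2,3,6}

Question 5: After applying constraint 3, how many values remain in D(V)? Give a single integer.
Constraint 1 (Z != Y) on D(Z)={1,2,3,6} D(Y)={1,2,5}: no change
Constraint 2 (Y + U = V) on D(Y)={1,2,5} D(U)={1,2,4,5} D(V)={1,2,3,4}: Y {1,2,5}->{1,2}; U {1,2,4,5}->{1,2}; V {1,2,3,4}->{2,3,4}
Constraint 3 (Y < V) on D(Y)={1,2} D(V)={2,3,4}: no change
So after constraint 3: D(V)={2,3,4}, size = 3

Answer: 3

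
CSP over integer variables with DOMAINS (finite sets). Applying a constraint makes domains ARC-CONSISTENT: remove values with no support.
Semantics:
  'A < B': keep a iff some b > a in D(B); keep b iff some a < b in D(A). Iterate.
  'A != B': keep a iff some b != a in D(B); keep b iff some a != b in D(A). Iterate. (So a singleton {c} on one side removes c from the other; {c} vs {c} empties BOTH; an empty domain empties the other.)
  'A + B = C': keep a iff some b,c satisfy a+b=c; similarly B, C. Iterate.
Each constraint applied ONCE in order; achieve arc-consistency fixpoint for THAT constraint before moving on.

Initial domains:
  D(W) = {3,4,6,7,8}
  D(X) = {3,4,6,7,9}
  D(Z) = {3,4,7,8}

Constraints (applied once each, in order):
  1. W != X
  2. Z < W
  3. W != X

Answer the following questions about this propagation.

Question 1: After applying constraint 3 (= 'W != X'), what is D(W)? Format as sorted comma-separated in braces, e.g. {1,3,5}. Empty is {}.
Constraint 1 (W != X) on D(W)={3,4,6,7,8} D(X)={3,4,6,7,9}: no change
Constraint 2 (Z < W) on D(Z)={3,4,7,8} D(W)={3,4,6,7,8}: Z {3,4,7,8}->{3,4,7}; W {3,4,6,7,8}->{4,6,7,8}
Constraint 3 (W != X) on D(W)={4,6,7,8} D(X)={3,4,6,7,9}: no change
So after constraint 3: D(W) = {4,6,7,8}

Answer: {4,6,7,8}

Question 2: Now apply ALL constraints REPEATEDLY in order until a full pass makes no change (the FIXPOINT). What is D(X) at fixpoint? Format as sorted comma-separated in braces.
Answer: {3,4,6,7,9}

Derivation:
pass 0 (initial): D(X)={3,4,6,7,9}
pass 1: W {3,4,6,7,8}->{4,6,7,8}; Z {3,4,7,8}->{3,4,7}
pass 2: no change
Fixpoint after 2 passes: D(X) = {3,4,6,7,9}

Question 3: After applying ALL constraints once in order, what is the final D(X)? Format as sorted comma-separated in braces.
Constraint 1 (W != X) on D(W)={3,4,6,7,8} D(X)={3,4,6,7,9}: no change
Constraint 2 (Z < W) on D(Z)={3,4,7,8} D(W)={3,4,6,7,8}: Z {3,4,7,8}->{3,4,7}; W {3,4,6,7,8}->{4,6,7,8}
Constraint 3 (W != X) on D(W)={4,6,7,8} D(X)={3,4,6,7,9}: no change
So after all 3 constraints: D(X) = {3,4,6,7,9}

Answer: {3,4,6,7,9}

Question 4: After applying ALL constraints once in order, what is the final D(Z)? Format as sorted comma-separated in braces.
Answer: {3,4,7}

Derivation:
Constraint 1 (W != X) on D(W)={3,4,6,7,8} D(X)={3,4,6,7,9}: no change
Constraint 2 (Z < W) on D(Z)={3,4,7,8} D(W)={3,4,6,7,8}: Z {3,4,7,8}->{3,4,7}; W {3,4,6,7,8}->{4,6,7,8}
Constraint 3 (W != X) on D(W)={4,6,7,8} D(X)={3,4,6,7,9}: no change
So after all 3 constraints: D(Z) = {3,4,7}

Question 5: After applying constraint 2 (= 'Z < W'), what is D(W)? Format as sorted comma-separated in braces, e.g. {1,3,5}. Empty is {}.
Constraint 1 (W != X) on D(W)={3,4,6,7,8} D(X)={3,4,6,7,9}: no change
Constraint 2 (Z < W) on D(Z)={3,4,7,8} D(W)={3,4,6,7,8}: Z {3,4,7,8}->{3,4,7}; W {3,4,6,7,8}->{4,6,7,8}
So after constraint 2: D(W) = {4,6,7,8}

Answer: {4,6,7,8}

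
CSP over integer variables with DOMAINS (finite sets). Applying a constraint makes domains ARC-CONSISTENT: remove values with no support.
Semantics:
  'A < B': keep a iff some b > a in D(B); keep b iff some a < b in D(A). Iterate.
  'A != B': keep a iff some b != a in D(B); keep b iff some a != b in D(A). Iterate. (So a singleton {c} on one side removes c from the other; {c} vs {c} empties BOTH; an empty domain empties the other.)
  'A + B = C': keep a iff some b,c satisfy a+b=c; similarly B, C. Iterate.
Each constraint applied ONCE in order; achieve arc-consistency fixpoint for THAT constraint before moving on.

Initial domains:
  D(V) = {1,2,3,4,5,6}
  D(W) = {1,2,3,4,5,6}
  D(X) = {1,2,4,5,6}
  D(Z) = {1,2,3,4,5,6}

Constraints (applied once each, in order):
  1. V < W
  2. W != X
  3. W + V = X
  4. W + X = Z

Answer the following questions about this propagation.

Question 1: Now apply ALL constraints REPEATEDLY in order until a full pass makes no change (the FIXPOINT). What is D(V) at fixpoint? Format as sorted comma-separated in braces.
pass 0 (initial): D(V)={1,2,3,4,5,6}
pass 1: V {1,2,3,4,5,6}->{1,2,3,4}; W {1,2,3,4,5,6}->{2}; X {1,2,4,5,6}->{4}; Z {1,2,3,4,5,6}->{6}
pass 2: V {1,2,3,4}->{}; W {2}->{}; X {4}->{}; Z {6}->{}
pass 3: no change
Fixpoint after 3 passes: D(V) = {}

Answer: {}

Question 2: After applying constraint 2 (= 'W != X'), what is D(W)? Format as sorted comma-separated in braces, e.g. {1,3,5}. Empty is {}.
Answer: {2,3,4,5,6}

Derivation:
Constraint 1 (V < W) on D(V)={1,2,3,4,5,6} D(W)={1,2,3,4,5,6}: V {1,2,3,4,5,6}->{1,2,3,4,5}; W {1,2,3,4,5,6}->{2,3,4,5,6}
Constraint 2 (W != X) on D(W)={2,3,4,5,6} D(X)={1,2,4,5,6}: no change
So after constraint 2: D(W) = {2,3,4,5,6}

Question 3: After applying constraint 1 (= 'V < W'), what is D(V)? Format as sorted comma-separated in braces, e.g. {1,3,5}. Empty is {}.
Answer: {1,2,3,4,5}

Derivation:
Constraint 1 (V < W) on D(V)={1,2,3,4,5,6} D(W)={1,2,3,4,5,6}: V {1,2,3,4,5,6}->{1,2,3,4,5}; W {1,2,3,4,5,6}->{2,3,4,5,6}
So after constraint 1: D(V) = {1,2,3,4,5}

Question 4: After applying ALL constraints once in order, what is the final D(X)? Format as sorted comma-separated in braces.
Constraint 1 (V < W) on D(V)={1,2,3,4,5,6} D(W)={1,2,3,4,5,6}: V {1,2,3,4,5,6}->{1,2,3,4,5}; W {1,2,3,4,5,6}->{2,3,4,5,6}
Constraint 2 (W != X) on D(W)={2,3,4,5,6} D(X)={1,2,4,5,6}: no change
Constraint 3 (W + V = X) on D(W)={2,3,4,5,6} D(V)={1,2,3,4,5} D(X)={1,2,4,5,6}: W {2,3,4,5,6}->{2,3,4,5}; V {1,2,3,4,5}->{1,2,3,4}; X {1,2,4,5,6}->{4,5,6}
Constraint 4 (W + X = Z) on D(W)={2,3,4,5} D(X)={4,5,6} D(Z)={1,2,3,4,5,6}: W {2,3,4,5}->{2}; X {4,5,6}->{4}; Z {1,2,3,4,5,6}->{6}
So after all 4 constraints: D(X) = {4}

Answer: {4}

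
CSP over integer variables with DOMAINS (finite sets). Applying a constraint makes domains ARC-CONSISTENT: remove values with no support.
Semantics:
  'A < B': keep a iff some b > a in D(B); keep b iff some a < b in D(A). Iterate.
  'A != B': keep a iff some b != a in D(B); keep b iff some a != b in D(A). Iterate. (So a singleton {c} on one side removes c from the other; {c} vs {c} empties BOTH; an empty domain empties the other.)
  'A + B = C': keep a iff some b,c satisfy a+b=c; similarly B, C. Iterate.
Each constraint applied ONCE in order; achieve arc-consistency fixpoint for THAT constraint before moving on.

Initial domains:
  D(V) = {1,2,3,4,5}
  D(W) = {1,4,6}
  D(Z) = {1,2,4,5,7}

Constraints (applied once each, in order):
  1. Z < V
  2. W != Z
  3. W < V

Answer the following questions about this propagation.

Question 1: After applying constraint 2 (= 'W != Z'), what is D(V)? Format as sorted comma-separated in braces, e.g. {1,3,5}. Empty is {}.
Answer: {2,3,4,5}

Derivation:
Constraint 1 (Z < V) on D(Z)={1,2,4,5,7} D(V)={1,2,3,4,5}: Z {1,2,4,5,7}->{1,2,4}; V {1,2,3,4,5}->{2,3,4,5}
Constraint 2 (W != Z) on D(W)={1,4,6} D(Z)={1,2,4}: no change
So after constraint 2: D(V) = {2,3,4,5}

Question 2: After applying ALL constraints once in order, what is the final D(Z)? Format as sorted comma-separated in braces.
Answer: {1,2,4}

Derivation:
Constraint 1 (Z < V) on D(Z)={1,2,4,5,7} D(V)={1,2,3,4,5}: Z {1,2,4,5,7}->{1,2,4}; V {1,2,3,4,5}->{2,3,4,5}
Constraint 2 (W != Z) on D(W)={1,4,6} D(Z)={1,2,4}: no change
Constraint 3 (W < V) on D(W)={1,4,6} D(V)={2,3,4,5}: W {1,4,6}->{1,4}
So after all 3 constraints: D(Z) = {1,2,4}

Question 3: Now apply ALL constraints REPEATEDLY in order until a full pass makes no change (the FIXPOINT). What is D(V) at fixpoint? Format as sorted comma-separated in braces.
Answer: {2,3,4,5}

Derivation:
pass 0 (initial): D(V)={1,2,3,4,5}
pass 1: V {1,2,3,4,5}->{2,3,4,5}; W {1,4,6}->{1,4}; Z {1,2,4,5,7}->{1,2,4}
pass 2: no change
Fixpoint after 2 passes: D(V) = {2,3,4,5}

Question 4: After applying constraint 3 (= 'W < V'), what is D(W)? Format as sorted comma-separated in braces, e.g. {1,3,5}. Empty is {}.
Constraint 1 (Z < V) on D(Z)={1,2,4,5,7} D(V)={1,2,3,4,5}: Z {1,2,4,5,7}->{1,2,4}; V {1,2,3,4,5}->{2,3,4,5}
Constraint 2 (W != Z) on D(W)={1,4,6} D(Z)={1,2,4}: no change
Constraint 3 (W < V) on D(W)={1,4,6} D(V)={2,3,4,5}: W {1,4,6}->{1,4}
So after constraint 3: D(W) = {1,4}

Answer: {1,4}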